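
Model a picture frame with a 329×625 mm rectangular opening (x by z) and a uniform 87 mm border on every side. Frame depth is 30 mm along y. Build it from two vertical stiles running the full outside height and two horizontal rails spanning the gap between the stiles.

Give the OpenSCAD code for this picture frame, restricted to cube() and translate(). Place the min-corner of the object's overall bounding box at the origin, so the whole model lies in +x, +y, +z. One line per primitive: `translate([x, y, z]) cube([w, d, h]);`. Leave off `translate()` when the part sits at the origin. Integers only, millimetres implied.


cube([87, 30, 799]);
translate([416, 0, 0]) cube([87, 30, 799]);
translate([87, 0, 0]) cube([329, 30, 87]);
translate([87, 0, 712]) cube([329, 30, 87]);


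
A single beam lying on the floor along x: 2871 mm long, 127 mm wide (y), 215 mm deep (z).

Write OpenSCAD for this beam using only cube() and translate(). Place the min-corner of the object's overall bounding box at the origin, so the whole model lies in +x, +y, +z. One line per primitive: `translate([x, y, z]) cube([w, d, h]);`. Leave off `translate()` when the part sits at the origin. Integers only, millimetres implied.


cube([2871, 127, 215]);


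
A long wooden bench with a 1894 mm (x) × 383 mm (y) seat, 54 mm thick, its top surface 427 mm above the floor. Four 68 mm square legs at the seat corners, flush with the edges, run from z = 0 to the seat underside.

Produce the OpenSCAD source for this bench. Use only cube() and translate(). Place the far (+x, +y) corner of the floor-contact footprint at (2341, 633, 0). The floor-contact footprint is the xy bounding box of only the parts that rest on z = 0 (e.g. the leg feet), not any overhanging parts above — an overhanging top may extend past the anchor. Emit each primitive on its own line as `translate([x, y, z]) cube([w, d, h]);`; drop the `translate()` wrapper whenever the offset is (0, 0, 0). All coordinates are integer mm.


translate([447, 250, 373]) cube([1894, 383, 54]);
translate([447, 250, 0]) cube([68, 68, 373]);
translate([447, 565, 0]) cube([68, 68, 373]);
translate([2273, 250, 0]) cube([68, 68, 373]);
translate([2273, 565, 0]) cube([68, 68, 373]);


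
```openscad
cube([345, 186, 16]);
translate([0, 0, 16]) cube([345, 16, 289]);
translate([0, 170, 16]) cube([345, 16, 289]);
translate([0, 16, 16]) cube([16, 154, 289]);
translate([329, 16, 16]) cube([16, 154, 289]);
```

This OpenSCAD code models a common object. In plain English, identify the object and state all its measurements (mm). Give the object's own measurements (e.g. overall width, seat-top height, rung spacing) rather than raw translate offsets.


An open-topped rectangular box: outside dimensions 345×186×305 mm, with a uniform wall and base thickness of 16 mm. The base is a full 345×186 slab on the floor; four walls sit on top of the base. The front and back walls (the −y and +y sides) span the full width; the two side walls fit between them.


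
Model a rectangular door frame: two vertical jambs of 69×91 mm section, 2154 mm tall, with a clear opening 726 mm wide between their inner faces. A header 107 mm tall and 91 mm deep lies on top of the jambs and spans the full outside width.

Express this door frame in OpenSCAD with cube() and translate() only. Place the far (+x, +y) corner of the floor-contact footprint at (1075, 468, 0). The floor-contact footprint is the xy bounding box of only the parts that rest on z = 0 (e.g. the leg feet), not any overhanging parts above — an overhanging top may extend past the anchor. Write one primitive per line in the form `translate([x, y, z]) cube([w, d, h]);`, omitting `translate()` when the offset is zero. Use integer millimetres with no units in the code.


translate([211, 377, 0]) cube([69, 91, 2154]);
translate([1006, 377, 0]) cube([69, 91, 2154]);
translate([211, 377, 2154]) cube([864, 91, 107]);


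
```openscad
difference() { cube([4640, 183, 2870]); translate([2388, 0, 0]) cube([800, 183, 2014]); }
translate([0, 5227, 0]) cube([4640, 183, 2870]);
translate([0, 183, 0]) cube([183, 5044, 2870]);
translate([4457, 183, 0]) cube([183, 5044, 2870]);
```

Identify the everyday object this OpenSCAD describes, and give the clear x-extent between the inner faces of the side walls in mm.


A single room. The interior width is 4274 mm.

Four walls enclosing a rectangle with a door in the front wall — a room. Outside width 4640 minus two 183 mm walls gives 4274 mm.


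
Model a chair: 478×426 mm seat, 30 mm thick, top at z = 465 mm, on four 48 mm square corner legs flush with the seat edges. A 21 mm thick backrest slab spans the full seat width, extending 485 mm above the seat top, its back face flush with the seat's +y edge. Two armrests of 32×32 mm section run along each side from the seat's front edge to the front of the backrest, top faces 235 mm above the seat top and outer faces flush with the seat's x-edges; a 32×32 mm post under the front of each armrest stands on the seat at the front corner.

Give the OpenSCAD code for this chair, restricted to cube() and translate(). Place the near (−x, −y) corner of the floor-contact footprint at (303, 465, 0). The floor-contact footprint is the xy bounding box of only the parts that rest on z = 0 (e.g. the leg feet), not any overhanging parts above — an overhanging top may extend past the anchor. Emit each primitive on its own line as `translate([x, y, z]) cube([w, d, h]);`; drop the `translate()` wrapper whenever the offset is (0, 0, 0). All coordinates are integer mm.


// leg_h = 465 - 30 = 435
// arm post h = 235 - 32 = 203
translate([303, 465, 435]) cube([478, 426, 30]);
translate([303, 465, 0]) cube([48, 48, 435]);
translate([733, 465, 0]) cube([48, 48, 435]);
translate([303, 843, 0]) cube([48, 48, 435]);
translate([733, 843, 0]) cube([48, 48, 435]);
translate([303, 870, 465]) cube([478, 21, 485]);
translate([303, 465, 668]) cube([32, 405, 32]);
translate([749, 465, 668]) cube([32, 405, 32]);
translate([303, 465, 465]) cube([32, 32, 203]);
translate([749, 465, 465]) cube([32, 32, 203]);


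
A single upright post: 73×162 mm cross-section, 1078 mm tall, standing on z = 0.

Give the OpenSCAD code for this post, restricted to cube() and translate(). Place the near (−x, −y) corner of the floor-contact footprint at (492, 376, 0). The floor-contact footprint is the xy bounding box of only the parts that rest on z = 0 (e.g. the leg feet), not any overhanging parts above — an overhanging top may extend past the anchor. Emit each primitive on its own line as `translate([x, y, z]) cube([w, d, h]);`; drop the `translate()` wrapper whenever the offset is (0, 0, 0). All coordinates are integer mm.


translate([492, 376, 0]) cube([73, 162, 1078]);


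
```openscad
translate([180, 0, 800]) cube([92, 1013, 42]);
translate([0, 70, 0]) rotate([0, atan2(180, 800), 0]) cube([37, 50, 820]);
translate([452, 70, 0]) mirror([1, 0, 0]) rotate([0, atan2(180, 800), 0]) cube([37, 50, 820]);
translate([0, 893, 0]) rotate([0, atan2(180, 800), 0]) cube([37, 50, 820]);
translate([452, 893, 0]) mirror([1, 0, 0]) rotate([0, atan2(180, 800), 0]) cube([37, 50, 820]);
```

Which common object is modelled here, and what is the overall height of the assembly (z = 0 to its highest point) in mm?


A sawhorse. The overall height is 842 mm.

A beam across two mirrored pairs of raked legs — a sawhorse. The beam's underside is at z = 800 (matching the legs' vertical rise in atan2(180, 800)) and the beam is 42 mm tall, so its top is at 800 + 42 = 842 mm. The raked legs top out at the beam's underside, so that is the highest point.


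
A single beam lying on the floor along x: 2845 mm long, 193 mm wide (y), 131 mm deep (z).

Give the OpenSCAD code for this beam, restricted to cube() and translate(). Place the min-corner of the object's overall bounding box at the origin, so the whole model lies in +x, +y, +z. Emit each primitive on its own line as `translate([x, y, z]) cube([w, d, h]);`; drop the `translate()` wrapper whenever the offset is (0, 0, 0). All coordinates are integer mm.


cube([2845, 193, 131]);


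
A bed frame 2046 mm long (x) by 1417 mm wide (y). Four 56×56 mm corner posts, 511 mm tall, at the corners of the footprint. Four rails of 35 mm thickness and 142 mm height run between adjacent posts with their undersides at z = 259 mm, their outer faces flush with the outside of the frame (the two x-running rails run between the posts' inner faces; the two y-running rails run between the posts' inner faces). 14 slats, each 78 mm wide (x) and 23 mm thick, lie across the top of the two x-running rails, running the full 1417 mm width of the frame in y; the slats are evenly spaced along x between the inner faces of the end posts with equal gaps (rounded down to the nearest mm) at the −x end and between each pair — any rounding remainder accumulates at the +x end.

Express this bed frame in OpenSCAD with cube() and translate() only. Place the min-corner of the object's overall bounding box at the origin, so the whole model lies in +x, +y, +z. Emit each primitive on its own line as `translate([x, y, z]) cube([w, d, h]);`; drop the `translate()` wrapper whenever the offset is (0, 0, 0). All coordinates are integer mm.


cube([56, 56, 511]);
translate([0, 1361, 0]) cube([56, 56, 511]);
translate([1990, 0, 0]) cube([56, 56, 511]);
translate([1990, 1361, 0]) cube([56, 56, 511]);
translate([56, 0, 259]) cube([1934, 35, 142]);
translate([56, 1382, 259]) cube([1934, 35, 142]);
translate([0, 56, 259]) cube([35, 1305, 142]);
translate([2011, 56, 259]) cube([35, 1305, 142]);
translate([112, 0, 401]) cube([78, 1417, 23]);
translate([246, 0, 401]) cube([78, 1417, 23]);
translate([380, 0, 401]) cube([78, 1417, 23]);
translate([514, 0, 401]) cube([78, 1417, 23]);
translate([648, 0, 401]) cube([78, 1417, 23]);
translate([782, 0, 401]) cube([78, 1417, 23]);
translate([916, 0, 401]) cube([78, 1417, 23]);
translate([1050, 0, 401]) cube([78, 1417, 23]);
translate([1184, 0, 401]) cube([78, 1417, 23]);
translate([1318, 0, 401]) cube([78, 1417, 23]);
translate([1452, 0, 401]) cube([78, 1417, 23]);
translate([1586, 0, 401]) cube([78, 1417, 23]);
translate([1720, 0, 401]) cube([78, 1417, 23]);
translate([1854, 0, 401]) cube([78, 1417, 23]);


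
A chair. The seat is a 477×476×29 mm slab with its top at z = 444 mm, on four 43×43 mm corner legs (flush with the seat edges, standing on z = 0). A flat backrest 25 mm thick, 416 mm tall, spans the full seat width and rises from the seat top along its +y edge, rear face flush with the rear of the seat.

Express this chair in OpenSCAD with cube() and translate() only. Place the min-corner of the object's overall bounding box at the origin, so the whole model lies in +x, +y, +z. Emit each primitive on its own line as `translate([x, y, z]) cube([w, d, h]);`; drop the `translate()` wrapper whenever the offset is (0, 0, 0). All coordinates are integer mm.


// leg_h = 444 - 29 = 415
translate([0, 0, 415]) cube([477, 476, 29]);
cube([43, 43, 415]);
translate([434, 0, 0]) cube([43, 43, 415]);
translate([0, 433, 0]) cube([43, 43, 415]);
translate([434, 433, 0]) cube([43, 43, 415]);
translate([0, 451, 444]) cube([477, 25, 416]);


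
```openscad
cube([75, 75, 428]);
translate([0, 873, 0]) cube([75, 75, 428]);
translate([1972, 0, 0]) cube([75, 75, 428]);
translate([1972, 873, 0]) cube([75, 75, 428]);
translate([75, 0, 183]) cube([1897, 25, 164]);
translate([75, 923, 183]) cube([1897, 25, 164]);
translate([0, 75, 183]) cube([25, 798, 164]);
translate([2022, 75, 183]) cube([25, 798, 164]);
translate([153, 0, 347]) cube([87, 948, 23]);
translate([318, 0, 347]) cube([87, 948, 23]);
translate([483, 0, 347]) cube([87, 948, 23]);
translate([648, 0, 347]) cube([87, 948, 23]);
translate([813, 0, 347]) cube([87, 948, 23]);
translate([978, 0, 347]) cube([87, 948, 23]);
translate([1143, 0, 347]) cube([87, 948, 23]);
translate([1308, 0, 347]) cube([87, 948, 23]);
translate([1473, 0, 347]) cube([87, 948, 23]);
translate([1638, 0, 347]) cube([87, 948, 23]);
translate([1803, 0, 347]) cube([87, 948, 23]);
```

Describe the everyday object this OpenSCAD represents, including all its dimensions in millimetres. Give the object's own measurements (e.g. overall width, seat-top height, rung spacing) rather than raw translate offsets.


A bed frame 2047 mm long (x) by 948 mm wide (y). Four 75×75 mm corner posts, 428 mm tall, at the corners of the footprint. Four rails of 25 mm thickness and 164 mm height run between adjacent posts with their undersides at z = 183 mm, their outer faces flush with the outside of the frame (the two x-running rails run between the posts' inner faces; the two y-running rails run between the posts' inner faces). 11 slats, each 87 mm wide (x) and 23 mm thick, lie across the top of the two x-running rails, running the full 948 mm width of the frame in y; along x they sit between the end posts with a 78 mm gap after the −x posts and between neighbouring slats, leaving 82 mm before the +x posts.


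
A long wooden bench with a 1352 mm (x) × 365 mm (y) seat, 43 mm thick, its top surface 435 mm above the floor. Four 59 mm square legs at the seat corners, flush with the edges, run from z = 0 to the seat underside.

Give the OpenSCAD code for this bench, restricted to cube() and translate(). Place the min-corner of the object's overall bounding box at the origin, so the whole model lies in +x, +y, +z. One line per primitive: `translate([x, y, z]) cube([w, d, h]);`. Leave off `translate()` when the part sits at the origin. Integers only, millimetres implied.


// leg_h = 435 − 43 = 392
translate([0, 0, 392]) cube([1352, 365, 43]);
cube([59, 59, 392]);
translate([0, 306, 0]) cube([59, 59, 392]);
translate([1293, 0, 0]) cube([59, 59, 392]);
translate([1293, 306, 0]) cube([59, 59, 392]);


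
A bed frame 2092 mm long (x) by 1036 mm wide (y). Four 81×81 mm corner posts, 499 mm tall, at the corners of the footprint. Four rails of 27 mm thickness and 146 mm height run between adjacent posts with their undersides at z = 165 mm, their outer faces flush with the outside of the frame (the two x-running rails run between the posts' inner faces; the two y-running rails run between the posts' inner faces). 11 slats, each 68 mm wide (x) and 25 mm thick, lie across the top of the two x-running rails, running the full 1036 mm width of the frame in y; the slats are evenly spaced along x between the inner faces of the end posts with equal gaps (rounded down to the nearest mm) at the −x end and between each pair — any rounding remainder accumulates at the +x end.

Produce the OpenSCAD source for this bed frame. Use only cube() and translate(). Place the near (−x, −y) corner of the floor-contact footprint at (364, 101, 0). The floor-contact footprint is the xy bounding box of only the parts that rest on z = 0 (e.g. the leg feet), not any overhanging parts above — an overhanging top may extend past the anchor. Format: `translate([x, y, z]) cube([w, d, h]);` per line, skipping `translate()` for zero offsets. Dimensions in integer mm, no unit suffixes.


translate([364, 101, 0]) cube([81, 81, 499]);
translate([364, 1056, 0]) cube([81, 81, 499]);
translate([2375, 101, 0]) cube([81, 81, 499]);
translate([2375, 1056, 0]) cube([81, 81, 499]);
translate([445, 101, 165]) cube([1930, 27, 146]);
translate([445, 1110, 165]) cube([1930, 27, 146]);
translate([364, 182, 165]) cube([27, 874, 146]);
translate([2429, 182, 165]) cube([27, 874, 146]);
translate([543, 101, 311]) cube([68, 1036, 25]);
translate([709, 101, 311]) cube([68, 1036, 25]);
translate([875, 101, 311]) cube([68, 1036, 25]);
translate([1041, 101, 311]) cube([68, 1036, 25]);
translate([1207, 101, 311]) cube([68, 1036, 25]);
translate([1373, 101, 311]) cube([68, 1036, 25]);
translate([1539, 101, 311]) cube([68, 1036, 25]);
translate([1705, 101, 311]) cube([68, 1036, 25]);
translate([1871, 101, 311]) cube([68, 1036, 25]);
translate([2037, 101, 311]) cube([68, 1036, 25]);
translate([2203, 101, 311]) cube([68, 1036, 25]);


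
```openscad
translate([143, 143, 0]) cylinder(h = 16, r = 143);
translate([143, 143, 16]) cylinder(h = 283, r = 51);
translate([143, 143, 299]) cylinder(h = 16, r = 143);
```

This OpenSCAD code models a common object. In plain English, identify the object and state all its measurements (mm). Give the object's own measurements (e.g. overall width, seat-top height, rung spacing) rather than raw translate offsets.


A spool: two coaxial disc flanges of radius 143 mm and thickness 16 mm, joined by a core cylinder of radius 51 mm and height 283 mm. The lower flange rests on z = 0 and the three cylinders share a vertical axis.


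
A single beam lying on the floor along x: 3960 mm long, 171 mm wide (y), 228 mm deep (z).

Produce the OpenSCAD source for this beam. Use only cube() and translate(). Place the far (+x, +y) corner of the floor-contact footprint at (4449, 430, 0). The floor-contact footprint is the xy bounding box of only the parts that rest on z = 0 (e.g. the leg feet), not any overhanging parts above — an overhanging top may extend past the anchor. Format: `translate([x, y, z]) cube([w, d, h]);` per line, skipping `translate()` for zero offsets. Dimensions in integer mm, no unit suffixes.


translate([489, 259, 0]) cube([3960, 171, 228]);


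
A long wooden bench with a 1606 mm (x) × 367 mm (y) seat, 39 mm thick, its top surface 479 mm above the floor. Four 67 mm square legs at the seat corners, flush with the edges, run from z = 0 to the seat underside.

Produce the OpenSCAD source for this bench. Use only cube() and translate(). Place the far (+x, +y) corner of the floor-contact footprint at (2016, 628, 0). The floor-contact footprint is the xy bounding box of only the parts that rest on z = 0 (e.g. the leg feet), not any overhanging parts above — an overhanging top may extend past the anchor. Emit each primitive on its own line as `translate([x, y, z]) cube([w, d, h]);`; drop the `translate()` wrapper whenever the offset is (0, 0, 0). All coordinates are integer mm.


translate([410, 261, 440]) cube([1606, 367, 39]);
translate([410, 261, 0]) cube([67, 67, 440]);
translate([410, 561, 0]) cube([67, 67, 440]);
translate([1949, 261, 0]) cube([67, 67, 440]);
translate([1949, 561, 0]) cube([67, 67, 440]);


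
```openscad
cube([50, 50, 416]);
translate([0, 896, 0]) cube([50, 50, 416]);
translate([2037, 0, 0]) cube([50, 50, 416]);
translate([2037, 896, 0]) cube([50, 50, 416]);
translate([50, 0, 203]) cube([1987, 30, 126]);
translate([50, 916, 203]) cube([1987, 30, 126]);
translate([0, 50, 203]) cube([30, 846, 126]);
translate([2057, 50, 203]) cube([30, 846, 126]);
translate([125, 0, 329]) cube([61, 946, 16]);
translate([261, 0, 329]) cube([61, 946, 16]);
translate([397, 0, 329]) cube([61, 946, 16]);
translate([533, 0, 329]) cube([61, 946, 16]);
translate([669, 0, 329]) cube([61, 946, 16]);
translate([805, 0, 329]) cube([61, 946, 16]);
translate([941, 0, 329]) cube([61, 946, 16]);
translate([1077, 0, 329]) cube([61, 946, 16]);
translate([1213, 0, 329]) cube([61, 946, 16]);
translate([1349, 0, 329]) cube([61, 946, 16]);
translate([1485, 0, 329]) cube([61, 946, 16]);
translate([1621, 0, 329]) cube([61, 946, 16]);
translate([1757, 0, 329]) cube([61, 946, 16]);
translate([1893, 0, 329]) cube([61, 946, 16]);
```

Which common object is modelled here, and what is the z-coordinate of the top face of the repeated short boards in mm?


A bed frame. The slat-top height is 345 mm.

Four posts, four rails, and a row of slats — a bed frame. Slats sit on the rails at z = 203 + 126 = 329; with slat thickness 16, the top is 345 mm.


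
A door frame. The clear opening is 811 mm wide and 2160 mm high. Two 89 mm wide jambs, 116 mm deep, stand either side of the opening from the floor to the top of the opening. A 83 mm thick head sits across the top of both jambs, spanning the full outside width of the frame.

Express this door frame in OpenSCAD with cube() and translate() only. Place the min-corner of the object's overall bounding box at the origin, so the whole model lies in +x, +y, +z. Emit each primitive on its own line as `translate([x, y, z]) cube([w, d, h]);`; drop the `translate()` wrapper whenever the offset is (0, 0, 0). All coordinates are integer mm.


cube([89, 116, 2160]);
translate([900, 0, 0]) cube([89, 116, 2160]);
translate([0, 0, 2160]) cube([989, 116, 83]);


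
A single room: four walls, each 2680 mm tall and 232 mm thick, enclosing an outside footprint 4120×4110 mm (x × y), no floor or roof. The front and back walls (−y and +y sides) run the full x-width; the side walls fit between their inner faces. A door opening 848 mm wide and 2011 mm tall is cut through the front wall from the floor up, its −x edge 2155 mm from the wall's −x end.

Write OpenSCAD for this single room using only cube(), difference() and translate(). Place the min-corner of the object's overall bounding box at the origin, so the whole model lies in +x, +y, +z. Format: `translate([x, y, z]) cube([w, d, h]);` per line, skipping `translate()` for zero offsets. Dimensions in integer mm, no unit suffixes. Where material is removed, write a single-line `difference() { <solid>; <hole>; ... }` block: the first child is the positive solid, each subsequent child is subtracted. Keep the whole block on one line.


difference() { cube([4120, 232, 2680]); translate([2155, 0, 0]) cube([848, 232, 2011]); }
translate([0, 3878, 0]) cube([4120, 232, 2680]);
translate([0, 232, 0]) cube([232, 3646, 2680]);
translate([3888, 232, 0]) cube([232, 3646, 2680]);


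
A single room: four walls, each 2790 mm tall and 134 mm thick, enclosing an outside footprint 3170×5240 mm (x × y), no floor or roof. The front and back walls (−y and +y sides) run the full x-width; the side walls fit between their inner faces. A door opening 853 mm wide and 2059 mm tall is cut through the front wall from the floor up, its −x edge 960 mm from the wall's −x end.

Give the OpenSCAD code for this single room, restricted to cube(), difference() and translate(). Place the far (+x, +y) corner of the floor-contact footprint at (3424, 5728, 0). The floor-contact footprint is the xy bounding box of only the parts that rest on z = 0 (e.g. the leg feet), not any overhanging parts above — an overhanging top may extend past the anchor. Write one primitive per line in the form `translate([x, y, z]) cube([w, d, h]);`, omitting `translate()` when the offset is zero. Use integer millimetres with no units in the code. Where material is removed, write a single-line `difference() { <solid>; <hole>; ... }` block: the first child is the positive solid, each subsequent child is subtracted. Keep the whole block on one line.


difference() { translate([254, 488, 0]) cube([3170, 134, 2790]); translate([1214, 488, 0]) cube([853, 134, 2059]); }
translate([254, 5594, 0]) cube([3170, 134, 2790]);
translate([254, 622, 0]) cube([134, 4972, 2790]);
translate([3290, 622, 0]) cube([134, 4972, 2790]);


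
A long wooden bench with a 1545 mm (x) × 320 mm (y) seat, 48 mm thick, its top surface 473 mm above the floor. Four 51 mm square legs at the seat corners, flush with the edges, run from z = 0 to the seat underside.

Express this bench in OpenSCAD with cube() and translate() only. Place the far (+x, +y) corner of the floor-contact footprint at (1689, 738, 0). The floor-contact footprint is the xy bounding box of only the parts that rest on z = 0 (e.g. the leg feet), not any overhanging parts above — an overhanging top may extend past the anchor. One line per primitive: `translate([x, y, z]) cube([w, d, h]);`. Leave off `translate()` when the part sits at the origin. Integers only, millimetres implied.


translate([144, 418, 425]) cube([1545, 320, 48]);
translate([144, 418, 0]) cube([51, 51, 425]);
translate([144, 687, 0]) cube([51, 51, 425]);
translate([1638, 418, 0]) cube([51, 51, 425]);
translate([1638, 687, 0]) cube([51, 51, 425]);


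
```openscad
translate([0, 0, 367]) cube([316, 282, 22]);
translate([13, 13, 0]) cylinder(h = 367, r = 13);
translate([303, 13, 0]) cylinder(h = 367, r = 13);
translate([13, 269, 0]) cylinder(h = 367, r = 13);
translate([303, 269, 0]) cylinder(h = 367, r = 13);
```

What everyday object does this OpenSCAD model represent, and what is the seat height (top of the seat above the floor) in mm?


A stool. The seat height is 389 mm.

A 316×282×22 slab at z = 367 on four corner cylinders — a stool. The seat top is 367 + 22 = 389 mm.


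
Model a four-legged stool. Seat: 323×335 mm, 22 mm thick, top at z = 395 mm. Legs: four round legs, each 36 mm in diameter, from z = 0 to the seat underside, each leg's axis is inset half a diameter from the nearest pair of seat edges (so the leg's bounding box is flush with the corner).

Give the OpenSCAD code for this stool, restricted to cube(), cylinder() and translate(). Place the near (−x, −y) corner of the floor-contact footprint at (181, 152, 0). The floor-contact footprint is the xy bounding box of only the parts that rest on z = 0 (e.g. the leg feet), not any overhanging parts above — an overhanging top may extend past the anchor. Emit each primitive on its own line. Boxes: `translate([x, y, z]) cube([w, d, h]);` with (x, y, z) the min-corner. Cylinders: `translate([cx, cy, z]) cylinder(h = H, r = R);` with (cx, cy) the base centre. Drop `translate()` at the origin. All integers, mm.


// leg_h = 395 - 22 = 373
translate([181, 152, 373]) cube([323, 335, 22]);
translate([199, 170, 0]) cylinder(h = 373, r = 18);
translate([486, 170, 0]) cylinder(h = 373, r = 18);
translate([199, 469, 0]) cylinder(h = 373, r = 18);
translate([486, 469, 0]) cylinder(h = 373, r = 18);


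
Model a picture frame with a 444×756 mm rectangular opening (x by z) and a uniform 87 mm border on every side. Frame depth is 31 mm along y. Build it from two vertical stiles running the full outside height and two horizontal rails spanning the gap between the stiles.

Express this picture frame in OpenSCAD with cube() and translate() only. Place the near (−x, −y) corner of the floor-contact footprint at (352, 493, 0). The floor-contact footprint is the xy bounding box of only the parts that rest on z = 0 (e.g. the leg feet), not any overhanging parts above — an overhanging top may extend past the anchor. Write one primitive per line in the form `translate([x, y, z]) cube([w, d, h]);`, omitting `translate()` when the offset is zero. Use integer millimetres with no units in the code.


translate([352, 493, 0]) cube([87, 31, 930]);
translate([883, 493, 0]) cube([87, 31, 930]);
translate([439, 493, 0]) cube([444, 31, 87]);
translate([439, 493, 843]) cube([444, 31, 87]);


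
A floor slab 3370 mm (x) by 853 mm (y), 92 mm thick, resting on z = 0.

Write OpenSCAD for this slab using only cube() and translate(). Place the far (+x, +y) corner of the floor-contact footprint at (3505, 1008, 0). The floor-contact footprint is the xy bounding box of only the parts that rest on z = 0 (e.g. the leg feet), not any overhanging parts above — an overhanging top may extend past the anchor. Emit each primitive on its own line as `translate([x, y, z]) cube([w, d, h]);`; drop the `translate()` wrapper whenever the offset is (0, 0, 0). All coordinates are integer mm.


translate([135, 155, 0]) cube([3370, 853, 92]);


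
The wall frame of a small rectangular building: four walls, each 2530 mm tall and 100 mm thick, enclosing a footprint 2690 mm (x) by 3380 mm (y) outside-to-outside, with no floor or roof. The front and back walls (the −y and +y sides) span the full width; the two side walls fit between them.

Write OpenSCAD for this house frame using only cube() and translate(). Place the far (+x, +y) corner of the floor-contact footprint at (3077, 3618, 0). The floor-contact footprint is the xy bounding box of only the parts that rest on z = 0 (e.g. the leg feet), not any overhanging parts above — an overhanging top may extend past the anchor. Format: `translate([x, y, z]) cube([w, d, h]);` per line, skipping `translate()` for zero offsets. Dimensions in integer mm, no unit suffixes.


translate([387, 238, 0]) cube([2690, 100, 2530]);
translate([387, 3518, 0]) cube([2690, 100, 2530]);
translate([387, 338, 0]) cube([100, 3180, 2530]);
translate([2977, 338, 0]) cube([100, 3180, 2530]);


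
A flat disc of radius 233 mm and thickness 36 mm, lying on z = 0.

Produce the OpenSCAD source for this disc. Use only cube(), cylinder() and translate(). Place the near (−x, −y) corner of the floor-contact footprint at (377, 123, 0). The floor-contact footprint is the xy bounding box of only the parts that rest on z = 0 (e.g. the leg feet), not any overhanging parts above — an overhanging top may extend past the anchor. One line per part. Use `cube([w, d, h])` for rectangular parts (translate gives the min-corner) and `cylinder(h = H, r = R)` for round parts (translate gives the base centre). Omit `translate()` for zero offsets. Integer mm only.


translate([610, 356, 0]) cylinder(h = 36, r = 233);


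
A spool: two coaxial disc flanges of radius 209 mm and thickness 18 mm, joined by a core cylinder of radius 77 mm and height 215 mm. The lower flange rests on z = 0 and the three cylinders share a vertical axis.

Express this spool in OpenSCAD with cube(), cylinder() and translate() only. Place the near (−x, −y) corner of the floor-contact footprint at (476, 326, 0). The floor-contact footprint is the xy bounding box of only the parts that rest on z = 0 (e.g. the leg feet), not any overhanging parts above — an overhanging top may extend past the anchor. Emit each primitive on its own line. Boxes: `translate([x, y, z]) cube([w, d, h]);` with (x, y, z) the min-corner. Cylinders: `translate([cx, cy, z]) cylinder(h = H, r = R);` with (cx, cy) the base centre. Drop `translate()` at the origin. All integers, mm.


translate([685, 535, 0]) cylinder(h = 18, r = 209);
translate([685, 535, 18]) cylinder(h = 215, r = 77);
translate([685, 535, 233]) cylinder(h = 18, r = 209);


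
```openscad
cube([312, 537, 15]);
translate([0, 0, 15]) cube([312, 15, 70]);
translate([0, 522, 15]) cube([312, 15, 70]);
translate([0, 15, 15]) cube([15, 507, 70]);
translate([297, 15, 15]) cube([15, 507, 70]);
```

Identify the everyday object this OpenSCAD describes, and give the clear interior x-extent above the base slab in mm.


An open box. The internal width is 282 mm.

A 312×537 base slab with four walls standing on it — an open box. The base is 312 mm wide and the walls are 15 mm thick, so the internal width is 312 − 2 × 15 = 282 mm.


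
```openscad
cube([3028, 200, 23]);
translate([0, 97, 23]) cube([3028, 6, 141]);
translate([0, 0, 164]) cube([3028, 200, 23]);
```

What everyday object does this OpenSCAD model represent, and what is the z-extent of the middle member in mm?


An I-beam. The web height is 141 mm.

Two wide flanges with a thin centred web — an I-beam. Overall 187 mm minus two 23 mm flanges gives a web of 187 − 2·23 = 141 mm.


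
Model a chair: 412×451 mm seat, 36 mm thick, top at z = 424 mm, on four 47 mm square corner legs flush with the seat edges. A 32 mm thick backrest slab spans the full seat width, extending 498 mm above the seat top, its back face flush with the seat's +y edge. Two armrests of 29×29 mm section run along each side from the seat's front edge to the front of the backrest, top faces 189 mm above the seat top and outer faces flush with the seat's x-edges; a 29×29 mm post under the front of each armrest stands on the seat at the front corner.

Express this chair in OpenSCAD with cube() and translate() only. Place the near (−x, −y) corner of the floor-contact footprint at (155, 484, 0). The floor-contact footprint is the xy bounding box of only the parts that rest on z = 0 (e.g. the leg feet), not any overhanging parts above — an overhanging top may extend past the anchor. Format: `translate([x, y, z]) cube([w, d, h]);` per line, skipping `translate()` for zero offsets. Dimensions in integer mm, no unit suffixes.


translate([155, 484, 388]) cube([412, 451, 36]);
translate([155, 484, 0]) cube([47, 47, 388]);
translate([520, 484, 0]) cube([47, 47, 388]);
translate([155, 888, 0]) cube([47, 47, 388]);
translate([520, 888, 0]) cube([47, 47, 388]);
translate([155, 903, 424]) cube([412, 32, 498]);
translate([155, 484, 584]) cube([29, 419, 29]);
translate([538, 484, 584]) cube([29, 419, 29]);
translate([155, 484, 424]) cube([29, 29, 160]);
translate([538, 484, 424]) cube([29, 29, 160]);


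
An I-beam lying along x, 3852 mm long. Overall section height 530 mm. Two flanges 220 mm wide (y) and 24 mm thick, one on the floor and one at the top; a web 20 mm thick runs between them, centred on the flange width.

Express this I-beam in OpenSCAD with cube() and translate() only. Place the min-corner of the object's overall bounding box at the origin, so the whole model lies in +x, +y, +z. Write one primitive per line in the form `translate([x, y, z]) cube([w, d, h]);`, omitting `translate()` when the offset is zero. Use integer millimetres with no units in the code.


cube([3852, 220, 24]);
translate([0, 100, 24]) cube([3852, 20, 482]);
translate([0, 0, 506]) cube([3852, 220, 24]);


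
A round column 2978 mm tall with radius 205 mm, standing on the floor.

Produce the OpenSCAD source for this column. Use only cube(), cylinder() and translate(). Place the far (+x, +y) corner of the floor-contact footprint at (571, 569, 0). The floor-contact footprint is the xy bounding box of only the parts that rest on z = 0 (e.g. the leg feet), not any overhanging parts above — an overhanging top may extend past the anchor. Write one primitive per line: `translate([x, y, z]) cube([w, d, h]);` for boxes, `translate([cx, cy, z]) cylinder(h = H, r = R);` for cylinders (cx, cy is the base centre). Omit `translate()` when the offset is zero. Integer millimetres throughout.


translate([366, 364, 0]) cylinder(h = 2978, r = 205);


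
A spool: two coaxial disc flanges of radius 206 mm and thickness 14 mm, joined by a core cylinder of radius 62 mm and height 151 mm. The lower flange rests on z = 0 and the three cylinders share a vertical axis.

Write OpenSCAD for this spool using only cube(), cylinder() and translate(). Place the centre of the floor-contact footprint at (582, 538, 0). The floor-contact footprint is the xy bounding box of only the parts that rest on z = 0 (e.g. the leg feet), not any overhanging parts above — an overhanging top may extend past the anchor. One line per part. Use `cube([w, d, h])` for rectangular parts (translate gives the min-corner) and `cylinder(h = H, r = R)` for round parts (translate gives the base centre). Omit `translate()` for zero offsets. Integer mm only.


translate([582, 538, 0]) cylinder(h = 14, r = 206);
translate([582, 538, 14]) cylinder(h = 151, r = 62);
translate([582, 538, 165]) cylinder(h = 14, r = 206);


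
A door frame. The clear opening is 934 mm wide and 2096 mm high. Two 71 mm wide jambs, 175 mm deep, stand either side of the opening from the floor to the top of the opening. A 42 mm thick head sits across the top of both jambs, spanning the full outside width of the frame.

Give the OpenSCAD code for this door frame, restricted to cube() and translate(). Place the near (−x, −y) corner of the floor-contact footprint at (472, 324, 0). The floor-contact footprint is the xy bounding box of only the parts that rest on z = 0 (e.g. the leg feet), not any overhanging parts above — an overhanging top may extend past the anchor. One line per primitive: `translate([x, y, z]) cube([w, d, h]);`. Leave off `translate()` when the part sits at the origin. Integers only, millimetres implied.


translate([472, 324, 0]) cube([71, 175, 2096]);
translate([1477, 324, 0]) cube([71, 175, 2096]);
translate([472, 324, 2096]) cube([1076, 175, 42]);


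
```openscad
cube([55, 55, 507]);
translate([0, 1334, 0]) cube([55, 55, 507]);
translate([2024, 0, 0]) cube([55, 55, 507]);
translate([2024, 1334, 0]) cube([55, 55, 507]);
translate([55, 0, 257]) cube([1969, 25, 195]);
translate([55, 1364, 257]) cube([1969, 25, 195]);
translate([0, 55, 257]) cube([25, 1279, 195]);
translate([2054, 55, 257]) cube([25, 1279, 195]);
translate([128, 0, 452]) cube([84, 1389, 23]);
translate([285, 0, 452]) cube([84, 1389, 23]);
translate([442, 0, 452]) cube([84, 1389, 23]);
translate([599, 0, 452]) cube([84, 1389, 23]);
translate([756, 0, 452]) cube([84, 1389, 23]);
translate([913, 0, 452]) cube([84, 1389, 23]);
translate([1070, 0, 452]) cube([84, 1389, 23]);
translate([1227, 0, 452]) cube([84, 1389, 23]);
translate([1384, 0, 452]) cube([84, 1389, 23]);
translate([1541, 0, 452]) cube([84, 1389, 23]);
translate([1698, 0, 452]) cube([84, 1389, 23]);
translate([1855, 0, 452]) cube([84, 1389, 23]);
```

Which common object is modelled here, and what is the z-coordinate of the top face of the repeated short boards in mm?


A bed frame. The slat-top height is 475 mm.

Four posts, four rails, and a row of slats — a bed frame. Slats sit on the rails at z = 257 + 195 = 452; with slat thickness 23, the top is 475 mm.


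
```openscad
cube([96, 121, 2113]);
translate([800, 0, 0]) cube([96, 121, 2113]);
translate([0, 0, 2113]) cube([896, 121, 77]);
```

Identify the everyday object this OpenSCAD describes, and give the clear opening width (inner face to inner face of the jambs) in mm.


A door frame. The clear opening width is 704 mm.

Two 2113 mm tall posts with a header on top — a door frame. The left jamb is 96 mm wide at x = 0; the right jamb starts at x = 800. The clear opening is 800 − 96 = 704 mm.


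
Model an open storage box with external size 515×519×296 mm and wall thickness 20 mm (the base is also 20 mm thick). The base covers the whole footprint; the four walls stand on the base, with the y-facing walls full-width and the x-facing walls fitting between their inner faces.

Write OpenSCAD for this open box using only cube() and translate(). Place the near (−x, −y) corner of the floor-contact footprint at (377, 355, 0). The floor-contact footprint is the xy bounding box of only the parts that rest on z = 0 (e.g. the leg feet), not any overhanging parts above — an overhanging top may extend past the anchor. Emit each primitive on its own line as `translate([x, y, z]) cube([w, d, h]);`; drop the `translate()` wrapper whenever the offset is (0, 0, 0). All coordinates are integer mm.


translate([377, 355, 0]) cube([515, 519, 20]);
translate([377, 355, 20]) cube([515, 20, 276]);
translate([377, 854, 20]) cube([515, 20, 276]);
translate([377, 375, 20]) cube([20, 479, 276]);
translate([872, 375, 20]) cube([20, 479, 276]);


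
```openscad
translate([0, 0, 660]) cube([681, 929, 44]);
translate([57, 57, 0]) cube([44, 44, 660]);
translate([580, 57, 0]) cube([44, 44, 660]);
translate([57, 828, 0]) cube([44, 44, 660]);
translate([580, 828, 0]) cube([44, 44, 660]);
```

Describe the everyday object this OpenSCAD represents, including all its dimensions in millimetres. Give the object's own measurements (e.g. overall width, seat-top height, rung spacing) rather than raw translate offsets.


A table: top 681 mm (x) × 929 mm (y), 44 mm thick, upper face at z = 704 mm, on four 44×44 mm square legs, each inset 57 mm from the nearest pair of top edges from z = 0 to the bottom of the top.


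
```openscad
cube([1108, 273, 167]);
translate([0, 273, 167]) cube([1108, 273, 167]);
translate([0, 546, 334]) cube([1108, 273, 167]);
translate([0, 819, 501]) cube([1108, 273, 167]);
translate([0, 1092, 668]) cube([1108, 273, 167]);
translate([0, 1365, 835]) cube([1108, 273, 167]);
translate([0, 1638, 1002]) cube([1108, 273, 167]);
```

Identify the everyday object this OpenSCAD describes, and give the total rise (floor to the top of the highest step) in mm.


A staircase. The total rise is 1169 mm.

7 identical blocks, each offset up and back from the previous — a staircase. Each step is 167 mm tall and there are 7 of them, so the total rise is 7 × 167 = 1169 mm.


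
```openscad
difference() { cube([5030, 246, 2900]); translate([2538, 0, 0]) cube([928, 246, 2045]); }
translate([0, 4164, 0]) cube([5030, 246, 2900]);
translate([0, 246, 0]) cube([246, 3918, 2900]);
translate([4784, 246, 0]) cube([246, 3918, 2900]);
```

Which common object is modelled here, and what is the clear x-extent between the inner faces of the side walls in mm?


A single room. The interior width is 4538 mm.

Four walls enclosing a rectangle with a door in the front wall — a room. Outside width 5030 minus two 246 mm walls gives 4538 mm.
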